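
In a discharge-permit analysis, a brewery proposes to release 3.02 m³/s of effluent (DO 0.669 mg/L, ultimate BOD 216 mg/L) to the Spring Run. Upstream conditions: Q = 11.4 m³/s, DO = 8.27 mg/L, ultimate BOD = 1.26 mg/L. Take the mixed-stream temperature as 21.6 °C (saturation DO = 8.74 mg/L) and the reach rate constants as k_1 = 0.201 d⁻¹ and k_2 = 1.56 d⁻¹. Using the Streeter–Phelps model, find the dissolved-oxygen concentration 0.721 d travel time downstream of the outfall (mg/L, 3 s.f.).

Mixed DO = (11.4×8.27 + 3.02×0.669)/(11.4+3.02) = 96.30/14.42 = 6.678 mg/L.
Mixed L₀ = (11.4×1.26 + 3.02×216)/(14.42) = 666.7/14.42 = 46.23 mg/L.
Initial deficit D₀ = C_s − DO₀ = 8.74 − 6.678 = 2.062 mg/L.
D(0.721) = [0.201×46.23/(1.56−0.201)](e^(−0.201×0.721) − e^(−1.56×0.721)) + 2.062 e^(−1.56×0.721)
= 6.838 × (0.8651 − 0.3247) + 2.062 × 0.3247 = 4.365 mg/L.
DO = 8.74 − 4.365 = 4.375 mg/L.

DO ≈ 4.38 mg/L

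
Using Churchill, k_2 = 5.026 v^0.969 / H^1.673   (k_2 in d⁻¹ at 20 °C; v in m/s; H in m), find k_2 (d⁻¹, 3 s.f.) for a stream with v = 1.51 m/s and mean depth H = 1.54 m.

k_2 ≈ 3.64 d⁻¹

k_2 = 5.026 × 1.51^0.969 / 1.54^1.673 = 5.026 × 1.491 / 2.059 = 3.639 d⁻¹.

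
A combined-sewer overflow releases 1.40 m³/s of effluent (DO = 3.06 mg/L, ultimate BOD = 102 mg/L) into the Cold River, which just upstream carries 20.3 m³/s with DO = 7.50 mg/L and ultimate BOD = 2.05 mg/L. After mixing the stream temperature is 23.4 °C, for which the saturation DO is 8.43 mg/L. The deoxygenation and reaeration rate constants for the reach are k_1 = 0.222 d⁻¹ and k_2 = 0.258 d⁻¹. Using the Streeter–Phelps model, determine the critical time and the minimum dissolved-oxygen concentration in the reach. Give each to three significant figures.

Mixed DO = (20.3×7.50 + 1.40×3.06)/(20.3+1.40) = 156.5/21.70 = 7.214 mg/L.
Mixed L₀ = (20.3×2.05 + 1.40×102)/(21.70) = 184.4/21.70 = 8.498 mg/L.
Initial deficit D₀ = C_s − DO₀ = 8.43 − 7.214 = 1.216 mg/L.
t_c = (1/0.03600) ln[(0.258/0.222)(1 − 1.216×0.03600/(0.222×8.498))] = 27.78 × ln(1.135) = 3.522 d.
D_c = (0.222/0.258) × 8.498 × e^(−0.222×3.522) = 0.8605 × 8.498 × 0.4575 = 3.346 mg/L.
Minimum DO = 8.43 − 3.346 = 5.084 mg/L.

t_c ≈ 3.52 d; minimum DO ≈ 5.08 mg/L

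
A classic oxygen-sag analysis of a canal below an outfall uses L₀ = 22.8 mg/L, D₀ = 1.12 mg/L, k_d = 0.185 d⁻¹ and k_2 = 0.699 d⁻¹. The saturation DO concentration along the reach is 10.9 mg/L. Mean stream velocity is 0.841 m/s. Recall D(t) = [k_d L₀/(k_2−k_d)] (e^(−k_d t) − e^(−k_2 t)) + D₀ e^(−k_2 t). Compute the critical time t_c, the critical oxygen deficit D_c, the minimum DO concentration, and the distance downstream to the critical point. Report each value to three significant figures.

t_c ≈ 2.30 d; D_c ≈ 3.94 mg/L; min DO ≈ 6.96 mg/L; x_c ≈ 167 km

With k_2/k_d = 3.778 and 1 − D₀(k_2−k_d)/(k_d L₀) = 0.8635,
t_c = ln(3.778 × 0.8635) / (0.699 − 0.185) = ln(3.263) / 0.5140 = 1.183/0.5140 = 2.301 d.
D_c = (k_d/k_2) L₀ e^(−k_d t_c) = (0.185/0.699) × 22.8 × e^(−0.185×2.301) = 0.2647 × 22.8 × 0.6534 = 3.943 mg/L.
Minimum DO = C_s − D_c = 10.9 − 3.943 = 6.957 mg/L.
x_c = v t_c = 0.841 m/s × 2.301 d × 86400 s/d = 167200 m ≈ 167 km.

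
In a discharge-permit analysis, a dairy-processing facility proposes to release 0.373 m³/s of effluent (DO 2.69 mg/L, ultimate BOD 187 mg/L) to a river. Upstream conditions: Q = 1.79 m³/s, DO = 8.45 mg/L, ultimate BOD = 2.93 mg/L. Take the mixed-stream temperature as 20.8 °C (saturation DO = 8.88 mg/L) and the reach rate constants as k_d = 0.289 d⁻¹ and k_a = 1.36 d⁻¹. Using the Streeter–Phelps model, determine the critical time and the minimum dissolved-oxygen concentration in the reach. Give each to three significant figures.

t_c ≈ 1.29 d; minimum DO ≈ 3.81 mg/L

Mixed DO = (1.79×8.45 + 0.373×2.69)/(1.79+0.373) = 16.13/2.163 = 7.457 mg/L.
Mixed L₀ = (1.79×2.93 + 0.373×187)/(2.163) = 75.00/2.163 = 34.67 mg/L.
Initial deficit D₀ = C_s − DO₀ = 8.88 − 7.457 = 1.423 mg/L.
t_c = (1/1.071) ln[(1.36/0.289)(1 − 1.423×1.071/(0.289×34.67))] = 0.9337 × ln(3.990) = 1.292 d.
D_c = (0.289/1.36) × 34.67 × e^(−0.289×1.292) = 0.2125 × 34.67 × 0.6884 = 5.072 mg/L.
Minimum DO = 8.88 − 5.072 = 3.808 mg/L.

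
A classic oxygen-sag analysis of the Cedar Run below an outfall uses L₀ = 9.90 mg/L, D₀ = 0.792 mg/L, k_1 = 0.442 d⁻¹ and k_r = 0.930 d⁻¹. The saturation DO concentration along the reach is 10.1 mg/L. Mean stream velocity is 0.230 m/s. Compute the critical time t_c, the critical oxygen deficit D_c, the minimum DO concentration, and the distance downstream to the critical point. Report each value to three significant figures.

At the critical point dD/dt = 0, so k_1 L₀ e^(−k_1 t) = k_r D. Substituting D(t) from the Streeter–Phelps equation and solving for t gives
t_c = ln[(k_r/k_1)(1 − D₀(k_r−k_1)/(k_1 L₀))] / (k_r−k_1).
Here k_r−k_1 = 0.4880 d⁻¹ and 1 − D₀(k_r−k_1)/(k_1 L₀) = 1 − 0.792×0.4880/(0.442×9.90) = 0.9117, so
t_c = ln(2.104 × 0.9117) / 0.4880 = 0.6514 / 0.4880 = 1.335 d.
D_c = (k_1/k_r) L₀ e^(−k_1 t_c) = (0.442/0.930) × 9.90 × e^(−0.442×1.335) = 0.4753 × 9.90 × 0.5543 = 2.608 mg/L.
Minimum DO = C_s − D_c = 10.1 − 2.608 = 7.492 mg/L.
x_c = v t_c = 0.230 m/s × 1.335 d × 86400 s/d = 26530 m ≈ 26.5 km.

t_c ≈ 1.33 d; D_c ≈ 2.61 mg/L; min DO ≈ 7.49 mg/L; x_c ≈ 26.5 km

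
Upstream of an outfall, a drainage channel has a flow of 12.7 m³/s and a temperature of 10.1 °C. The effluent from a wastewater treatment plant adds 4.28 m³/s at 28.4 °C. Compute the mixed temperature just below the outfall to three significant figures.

Flow-weighted mixing: C = (Q_r C_r + Q_w C_w)/(Q_r + Q_w)
= (12.7×10.1 + 4.28×28.4)/(12.7 + 4.28) = 249.8/16.98 = 14.71 °C.

14.7 °C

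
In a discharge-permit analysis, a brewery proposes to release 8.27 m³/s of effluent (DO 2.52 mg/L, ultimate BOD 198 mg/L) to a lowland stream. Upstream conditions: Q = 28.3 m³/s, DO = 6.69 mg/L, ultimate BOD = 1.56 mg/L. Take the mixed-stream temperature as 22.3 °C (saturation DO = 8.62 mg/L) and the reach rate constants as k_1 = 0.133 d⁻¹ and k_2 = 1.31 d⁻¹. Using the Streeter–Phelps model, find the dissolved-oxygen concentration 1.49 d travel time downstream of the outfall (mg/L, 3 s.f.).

DO ≈ 4.69 mg/L

Mixed DO = (28.3×6.69 + 8.27×2.52)/(28.3+8.27) = 210.2/36.57 = 5.747 mg/L.
Mixed L₀ = (28.3×1.56 + 8.27×198)/(36.57) = 1682/36.57 = 45.98 mg/L.
Initial deficit D₀ = C_s − DO₀ = 8.62 − 5.747 = 2.873 mg/L.
D(1.49) = [0.133×45.98/(1.31−0.133)](e^(−0.133×1.49) − e^(−1.31×1.49)) + 2.873 e^(−1.31×1.49)
= 5.196 × (0.8202 − 0.1420) + 2.873 × 0.1420 = 3.932 mg/L.
DO = 8.62 − 3.932 = 4.688 mg/L.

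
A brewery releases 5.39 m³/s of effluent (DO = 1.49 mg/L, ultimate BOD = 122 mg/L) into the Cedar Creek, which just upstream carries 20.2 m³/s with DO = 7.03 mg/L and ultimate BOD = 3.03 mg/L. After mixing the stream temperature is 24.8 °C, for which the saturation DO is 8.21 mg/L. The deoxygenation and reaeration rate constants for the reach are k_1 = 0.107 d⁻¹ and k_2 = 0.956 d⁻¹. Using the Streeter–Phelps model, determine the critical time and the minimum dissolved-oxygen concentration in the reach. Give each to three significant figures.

t_c ≈ 1.30 d; minimum DO ≈ 5.47 mg/L

Mixed DO = (20.2×7.03 + 5.39×1.49)/(20.2+5.39) = 150.0/25.59 = 5.863 mg/L.
Mixed L₀ = (20.2×3.03 + 5.39×122)/(25.59) = 718.8/25.59 = 28.09 mg/L.
Initial deficit D₀ = C_s − DO₀ = 8.21 − 5.863 = 2.347 mg/L.
t_c = (1/0.8490) ln[(0.956/0.107)(1 − 2.347×0.8490/(0.107×28.09))] = 1.178 × ln(3.011) = 1.298 d.
D_c = (0.107/0.956) × 28.09 × e^(−0.107×1.298) = 0.1119 × 28.09 × 0.8703 = 2.736 mg/L.
Minimum DO = 8.21 − 2.736 = 5.474 mg/L.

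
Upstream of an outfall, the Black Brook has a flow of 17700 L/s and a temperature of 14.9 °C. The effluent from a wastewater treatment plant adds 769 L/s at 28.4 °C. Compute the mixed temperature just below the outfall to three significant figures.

Flow-weighted mixing: C = (Q_r C_r + Q_w C_w)/(Q_r + Q_w)
= (17700×14.9 + 769×28.4)/(17700 + 769) = 285600/18470 = 15.46 °C.

15.5 °C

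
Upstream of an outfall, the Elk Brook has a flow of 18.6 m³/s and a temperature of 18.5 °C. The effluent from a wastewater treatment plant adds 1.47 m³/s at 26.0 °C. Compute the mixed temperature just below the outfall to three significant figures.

Flow-weighted mixing: C = (Q_r C_r + Q_w C_w)/(Q_r + Q_w)
= (18.6×18.5 + 1.47×26.0)/(18.6 + 1.47) = 382.3/20.07 = 19.05 °C.

19.0 °C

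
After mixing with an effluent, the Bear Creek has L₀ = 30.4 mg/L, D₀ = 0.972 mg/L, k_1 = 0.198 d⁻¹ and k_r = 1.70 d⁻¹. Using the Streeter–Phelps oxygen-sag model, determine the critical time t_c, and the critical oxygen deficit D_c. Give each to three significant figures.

t_c ≈ 1.25 d; D_c ≈ 2.77 mg/L

t_c = [1/(k_r−k_1)] ln[(k_r/k_1)(1 − D₀(k_r−k_1)/(k_1 L₀))]
= [1/(1.70−0.198)] ln[(1.70/0.198)(1 − 0.972×1.502/(0.198×30.4))]
= (1/1.502) ln[8.586 × 0.7575] = 0.6658 × ln(6.503) = 0.6658 × 1.872 = 1.247 d.
L(t_c) = L₀ e^(−k_1 t_c) = 30.4 × 0.7813 = 23.75 mg/L, and at the critical point k_r D_c = k_1 L, so D_c = (0.198/1.70) × 23.75 = 2.766 mg/L.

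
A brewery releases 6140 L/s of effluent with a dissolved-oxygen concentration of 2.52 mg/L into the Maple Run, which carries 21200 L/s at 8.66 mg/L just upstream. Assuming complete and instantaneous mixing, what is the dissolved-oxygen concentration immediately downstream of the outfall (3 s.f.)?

Flow-weighted mixing: C = (Q_r C_r + Q_w C_w)/(Q_r + Q_w)
= (21200×8.66 + 6140×2.52)/(21200 + 6140) = 199100/27340 = 7.281 mg/L.

7.28 mg/L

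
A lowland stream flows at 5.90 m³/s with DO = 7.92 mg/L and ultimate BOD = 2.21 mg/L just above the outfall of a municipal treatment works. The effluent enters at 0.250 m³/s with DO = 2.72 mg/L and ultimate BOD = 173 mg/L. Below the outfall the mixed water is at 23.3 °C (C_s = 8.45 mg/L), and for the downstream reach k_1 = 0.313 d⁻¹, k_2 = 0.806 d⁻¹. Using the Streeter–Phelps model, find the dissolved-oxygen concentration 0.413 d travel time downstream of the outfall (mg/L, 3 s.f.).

Mixed DO = (5.90×7.92 + 0.250×2.72)/(5.90+0.250) = 47.41/6.150 = 7.709 mg/L.
Mixed L₀ = (5.90×2.21 + 0.250×173)/(6.150) = 56.29/6.150 = 9.153 mg/L.
Initial deficit D₀ = C_s − DO₀ = 8.45 − 7.709 = 0.7414 mg/L.
D(0.413) = [0.313×9.153/(0.806−0.313)](e^(−0.313×0.413) − e^(−0.806×0.413)) + 0.7414 e^(−0.806×0.413)
= 5.811 × (0.8787 − 0.7169) + 0.7414 × 0.7169 = 1.472 mg/L.
DO = 8.45 − 1.472 = 6.978 mg/L.

DO ≈ 6.98 mg/L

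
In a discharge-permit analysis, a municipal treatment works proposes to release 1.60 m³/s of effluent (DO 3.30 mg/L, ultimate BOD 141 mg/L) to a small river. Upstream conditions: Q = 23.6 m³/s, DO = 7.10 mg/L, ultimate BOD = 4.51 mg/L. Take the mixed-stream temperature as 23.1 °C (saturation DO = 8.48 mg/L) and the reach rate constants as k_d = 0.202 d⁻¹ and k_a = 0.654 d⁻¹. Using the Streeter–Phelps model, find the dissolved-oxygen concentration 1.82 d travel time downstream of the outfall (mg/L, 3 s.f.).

DO ≈ 5.70 mg/L

Mixed DO = (23.6×7.10 + 1.60×3.30)/(23.6+1.60) = 172.8/25.20 = 6.859 mg/L.
Mixed L₀ = (23.6×4.51 + 1.60×141)/(25.20) = 332.0/25.20 = 13.18 mg/L.
Initial deficit D₀ = C_s − DO₀ = 8.48 − 6.859 = 1.621 mg/L.
D(1.82) = [0.202×13.18/(0.654−0.202)](e^(−0.202×1.82) − e^(−0.654×1.82)) + 1.621 e^(−0.654×1.82)
= 5.888 × (0.6924 − 0.3041) + 1.621 × 0.3041 = 2.779 mg/L.
DO = 8.48 − 2.779 = 5.701 mg/L.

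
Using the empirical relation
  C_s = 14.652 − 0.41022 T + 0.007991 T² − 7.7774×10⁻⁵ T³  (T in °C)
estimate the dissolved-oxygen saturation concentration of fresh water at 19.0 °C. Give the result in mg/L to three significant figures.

C_s = 14.652 − 0.41022×19.0 + 0.007991×19.0² − 7.7774×10⁻⁵×19.0³ = 9.209 mg/L.

C_s ≈ 9.21 mg/L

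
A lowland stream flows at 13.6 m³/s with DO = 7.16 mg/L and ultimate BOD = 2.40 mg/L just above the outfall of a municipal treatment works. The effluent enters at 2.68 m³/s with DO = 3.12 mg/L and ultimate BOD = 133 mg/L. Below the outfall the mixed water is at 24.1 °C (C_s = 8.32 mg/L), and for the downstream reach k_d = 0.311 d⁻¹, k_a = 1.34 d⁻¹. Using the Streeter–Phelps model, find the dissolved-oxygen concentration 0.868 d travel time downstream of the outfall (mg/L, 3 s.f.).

Mixed DO = (13.6×7.16 + 2.68×3.12)/(13.6+2.68) = 105.7/16.28 = 6.495 mg/L.
Mixed L₀ = (13.6×2.40 + 2.68×133)/(16.28) = 389.1/16.28 = 23.90 mg/L.
Initial deficit D₀ = C_s − DO₀ = 8.32 − 6.495 = 1.825 mg/L.
D(0.868) = [0.311×23.90/(1.34−0.311)](e^(−0.311×0.868) − e^(−1.34×0.868)) + 1.825 e^(−1.34×0.868)
= 7.223 × (0.7634 − 0.3125) + 1.825 × 0.3125 = 3.827 mg/L.
DO = 8.32 − 3.827 = 4.493 mg/L.

DO ≈ 4.49 mg/L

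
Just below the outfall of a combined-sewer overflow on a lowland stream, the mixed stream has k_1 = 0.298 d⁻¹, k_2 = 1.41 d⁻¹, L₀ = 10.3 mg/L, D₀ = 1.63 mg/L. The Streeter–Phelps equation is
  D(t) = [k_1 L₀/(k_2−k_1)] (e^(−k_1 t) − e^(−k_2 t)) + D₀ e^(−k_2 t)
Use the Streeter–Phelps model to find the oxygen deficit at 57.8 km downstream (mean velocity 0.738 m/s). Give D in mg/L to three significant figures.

D ≈ 1.79 mg/L

Travel time t = x/v = 57.8 km / (0.738 m/s) = 57800 m / 0.738 m/s = 78320 s = 0.9065 d.
k_1 L₀/(k_2−k_1) = 0.298×10.3/(1.41−0.298) = 3.069/1.112 = 2.760 mg/L.
e^(−k_1 t) = e^(−0.298×0.9065) = 0.7633; e^(−k_2 t) = e^(−1.41×0.9065) = 0.2786.
D = 2.760 × (0.7633 − 0.2786) + 1.63 × 0.2786 = 1.338 + 0.4540 = 1.792 mg/L.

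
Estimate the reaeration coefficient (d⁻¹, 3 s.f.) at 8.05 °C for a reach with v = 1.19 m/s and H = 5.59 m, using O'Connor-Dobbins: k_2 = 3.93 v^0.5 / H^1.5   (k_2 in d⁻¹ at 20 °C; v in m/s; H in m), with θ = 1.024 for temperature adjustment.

k_2 ≈ 0.244 d⁻¹

k_2(20) = 3.93 × 1.19^0.5 / 5.59^1.5 = 3.93 × 1.091 / 13.22 = 0.3244 d⁻¹.
k_2(8.05) = 0.3244 × 1.024^(8.05−20) = 0.3244 × 0.7532 = 0.2443 d⁻¹.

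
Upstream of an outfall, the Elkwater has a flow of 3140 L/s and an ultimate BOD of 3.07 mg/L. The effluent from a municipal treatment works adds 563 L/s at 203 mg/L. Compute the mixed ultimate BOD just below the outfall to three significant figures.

33.5 mg/L

Flow-weighted mixing: C = (Q_r C_r + Q_w C_w)/(Q_r + Q_w)
= (3140×3.07 + 563×203)/(3140 + 563) = 123900/3703 = 33.47 mg/L.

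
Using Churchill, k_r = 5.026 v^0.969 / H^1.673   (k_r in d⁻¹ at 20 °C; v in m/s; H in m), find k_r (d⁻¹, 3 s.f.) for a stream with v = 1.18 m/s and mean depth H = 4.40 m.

k_r = 5.026 × 1.18^0.969 / 4.40^1.673 = 5.026 × 1.174 / 11.93 = 0.4947 d⁻¹.

k_r ≈ 0.495 d⁻¹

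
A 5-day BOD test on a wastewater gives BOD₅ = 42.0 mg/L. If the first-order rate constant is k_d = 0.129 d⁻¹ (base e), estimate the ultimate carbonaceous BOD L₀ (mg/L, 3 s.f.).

BOD₅ = L₀(1 − e^(−5k_d)) ⇒ L₀ = BOD₅ / (1 − e^(−5×0.129))
= 42.0 / (1 − 0.5247) = 42.0 / 0.4753 = 88.36 mg/L.

L₀ ≈ 88.4 mg/L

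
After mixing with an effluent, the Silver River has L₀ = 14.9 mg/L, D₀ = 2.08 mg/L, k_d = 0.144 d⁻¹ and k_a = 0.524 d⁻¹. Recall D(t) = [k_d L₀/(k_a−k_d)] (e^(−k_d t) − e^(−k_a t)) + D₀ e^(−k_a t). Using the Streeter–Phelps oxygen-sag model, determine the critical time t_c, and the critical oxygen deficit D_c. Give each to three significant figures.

At the critical point dD/dt = 0, so k_d L₀ e^(−k_d t) = k_a D. Substituting D(t) from the Streeter–Phelps equation and solving for t gives
t_c = ln[(k_a/k_d)(1 − D₀(k_a−k_d)/(k_d L₀))] / (k_a−k_d).
Here k_a−k_d = 0.3800 d⁻¹ and 1 − D₀(k_a−k_d)/(k_d L₀) = 1 − 2.08×0.3800/(0.144×14.9) = 0.6316, so
t_c = ln(3.639 × 0.6316) / 0.3800 = 0.8322 / 0.3800 = 2.190 d.
D_c = (k_d/k_a) L₀ e^(−k_d t_c) = (0.144/0.524) × 14.9 × e^(−0.144×2.190) = 0.2748 × 14.9 × 0.7295 = 2.987 mg/L.

t_c ≈ 2.19 d; D_c ≈ 2.99 mg/L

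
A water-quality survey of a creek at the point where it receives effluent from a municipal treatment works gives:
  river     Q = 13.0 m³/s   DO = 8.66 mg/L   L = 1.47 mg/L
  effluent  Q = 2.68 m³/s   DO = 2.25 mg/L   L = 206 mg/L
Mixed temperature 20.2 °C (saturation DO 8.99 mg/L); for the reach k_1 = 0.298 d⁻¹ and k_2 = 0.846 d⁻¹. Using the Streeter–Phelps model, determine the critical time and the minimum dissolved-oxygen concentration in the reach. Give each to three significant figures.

t_c ≈ 1.77 d; minimum DO ≈ 1.41 mg/L

Mixed DO = (13.0×8.66 + 2.68×2.25)/(13.0+2.68) = 118.6/15.68 = 7.564 mg/L.
Mixed L₀ = (13.0×1.47 + 2.68×206)/(15.68) = 571.2/15.68 = 36.43 mg/L.
Initial deficit D₀ = C_s − DO₀ = 8.99 − 7.564 = 1.426 mg/L.
t_c = (1/0.5480) ln[(0.846/0.298)(1 − 1.426×0.5480/(0.298×36.43))] = 1.825 × ln(2.635) = 1.768 d.
D_c = (0.298/0.846) × 36.43 × e^(−0.298×1.768) = 0.3522 × 36.43 × 0.5905 = 7.577 mg/L.
Minimum DO = 8.99 − 7.577 = 1.413 mg/L.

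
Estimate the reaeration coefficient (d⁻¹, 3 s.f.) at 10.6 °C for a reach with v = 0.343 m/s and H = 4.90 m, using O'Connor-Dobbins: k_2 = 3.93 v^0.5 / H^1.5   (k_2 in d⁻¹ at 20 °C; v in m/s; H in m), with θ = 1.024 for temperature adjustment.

k_2(20) = 3.93 × 0.343^0.5 / 4.90^1.5 = 3.93 × 0.5857 / 10.85 = 0.2122 d⁻¹.
k_2(10.6) = 0.2122 × 1.024^(10.6−20) = 0.2122 × 0.8002 = 0.1698 d⁻¹.

k_2 ≈ 0.170 d⁻¹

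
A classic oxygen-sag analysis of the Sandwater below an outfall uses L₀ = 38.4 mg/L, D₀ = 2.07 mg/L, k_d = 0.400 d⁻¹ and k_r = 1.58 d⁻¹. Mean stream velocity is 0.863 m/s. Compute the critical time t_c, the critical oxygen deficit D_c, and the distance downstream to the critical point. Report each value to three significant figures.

At the critical point dD/dt = 0, so k_d L₀ e^(−k_d t) = k_r D. Substituting D(t) from the Streeter–Phelps equation and solving for t gives
t_c = ln[(k_r/k_d)(1 − D₀(k_r−k_d)/(k_d L₀))] / (k_r−k_d).
Here k_r−k_d = 1.180 d⁻¹ and 1 − D₀(k_r−k_d)/(k_d L₀) = 1 − 2.07×1.180/(0.400×38.4) = 0.8410, so
t_c = ln(3.950 × 0.8410) / 1.180 = 1.201 / 1.180 = 1.017 d.
L(t_c) = L₀ e^(−k_d t_c) = 38.4 × 0.6657 = 25.56 mg/L, and at the critical point k_r D_c = k_d L, so D_c = (0.400/1.58) × 25.56 = 6.471 mg/L.
x_c = v t_c = 0.863 m/s × 1.017 d × 86400 s/d = 75860 m ≈ 75.9 km.

t_c ≈ 1.02 d; D_c ≈ 6.47 mg/L; x_c ≈ 75.9 km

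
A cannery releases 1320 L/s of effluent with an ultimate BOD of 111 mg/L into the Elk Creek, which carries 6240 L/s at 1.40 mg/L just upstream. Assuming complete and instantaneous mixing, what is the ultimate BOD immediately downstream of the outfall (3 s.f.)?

20.5 mg/L

Flow-weighted mixing: C = (Q_r C_r + Q_w C_w)/(Q_r + Q_w)
= (6240×1.40 + 1320×111)/(6240 + 1320) = 155300/7560 = 20.54 mg/L.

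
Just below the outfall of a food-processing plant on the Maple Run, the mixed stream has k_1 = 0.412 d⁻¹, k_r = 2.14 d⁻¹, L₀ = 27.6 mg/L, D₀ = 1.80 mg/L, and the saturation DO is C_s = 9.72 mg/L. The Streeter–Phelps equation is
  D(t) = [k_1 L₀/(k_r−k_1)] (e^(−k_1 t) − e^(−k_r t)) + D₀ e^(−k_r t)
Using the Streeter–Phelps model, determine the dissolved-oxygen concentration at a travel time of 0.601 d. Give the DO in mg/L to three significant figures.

DO ≈ 5.90 mg/L

k_1 L₀/(k_r−k_1) = 0.412×27.6/(2.14−0.412) = 11.37/1.728 = 6.581 mg/L.
e^(−k_1 t) = e^(−0.412×0.6010) = 0.7807; e^(−k_r t) = e^(−2.14×0.6010) = 0.2763.
D = 6.581 × (0.7807 − 0.2763) + 1.80 × 0.2763 = 3.319 + 0.4974 = 3.816 mg/L.
DO = C_s − D = 9.72 − 3.816 = 5.904 mg/L.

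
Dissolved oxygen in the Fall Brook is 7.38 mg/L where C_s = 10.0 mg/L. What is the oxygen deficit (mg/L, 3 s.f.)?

D ≈ 2.62 mg/L

D = C_s − C = 10.0 − 7.38 = 2.62 mg/L.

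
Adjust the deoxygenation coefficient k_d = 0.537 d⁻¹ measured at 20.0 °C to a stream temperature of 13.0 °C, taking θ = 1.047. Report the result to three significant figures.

k_d ≈ 0.389 d⁻¹

k_d(T₂) = k_d(T₁) · θ^(T₂−T₁) = 0.537 × 1.047^(13.0−20.0)
= 0.537 × 1.047^-7.00 = 0.537 × 0.7251 = 0.3894 d⁻¹.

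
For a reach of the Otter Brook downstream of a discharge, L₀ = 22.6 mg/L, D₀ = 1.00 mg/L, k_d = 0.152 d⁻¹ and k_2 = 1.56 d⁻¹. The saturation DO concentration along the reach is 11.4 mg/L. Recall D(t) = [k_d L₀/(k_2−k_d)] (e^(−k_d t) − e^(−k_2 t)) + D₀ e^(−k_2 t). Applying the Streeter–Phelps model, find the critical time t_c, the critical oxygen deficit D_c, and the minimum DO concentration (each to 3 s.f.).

t_c ≈ 1.28 d; D_c ≈ 1.81 mg/L; min DO ≈ 9.59 mg/L

At the critical point dD/dt = 0, so k_d L₀ e^(−k_d t) = k_2 D. Substituting D(t) from the Streeter–Phelps equation and solving for t gives
t_c = ln[(k_2/k_d)(1 − D₀(k_2−k_d)/(k_d L₀))] / (k_2−k_d).
Here k_2−k_d = 1.408 d⁻¹ and 1 − D₀(k_2−k_d)/(k_d L₀) = 1 − 1.00×1.408/(0.152×22.6) = 0.5901, so
t_c = ln(10.26 × 0.5901) / 1.408 = 1.801 / 1.408 = 1.279 d.
L(t_c) = L₀ e^(−k_d t_c) = 22.6 × 0.8233 = 18.61 mg/L, and at the critical point k_2 D_c = k_d L, so D_c = (0.152/1.56) × 18.61 = 1.813 mg/L.
Minimum DO = C_s − D_c = 11.4 − 1.813 = 9.587 mg/L.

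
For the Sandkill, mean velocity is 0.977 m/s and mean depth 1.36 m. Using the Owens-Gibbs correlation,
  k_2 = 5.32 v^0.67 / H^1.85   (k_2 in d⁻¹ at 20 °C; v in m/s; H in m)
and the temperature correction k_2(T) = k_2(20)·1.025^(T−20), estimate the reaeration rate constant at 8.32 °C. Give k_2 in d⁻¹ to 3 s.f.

k_2 ≈ 2.22 d⁻¹

k_2(20) = 5.32 × 0.977^0.67 / 1.36^1.85 = 5.32 × 0.9845 / 1.766 = 2.965 d⁻¹.
k_2(8.32) = 2.965 × 1.025^(8.32−20) = 2.965 × 0.7495 = 2.222 d⁻¹.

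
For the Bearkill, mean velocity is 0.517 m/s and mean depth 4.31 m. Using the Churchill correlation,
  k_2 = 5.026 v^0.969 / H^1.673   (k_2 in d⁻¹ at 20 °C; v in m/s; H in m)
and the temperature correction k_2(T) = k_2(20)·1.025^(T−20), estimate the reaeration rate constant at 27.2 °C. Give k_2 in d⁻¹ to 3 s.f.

k_2(20) = 5.026 × 0.517^0.969 / 4.31^1.673 = 5.026 × 0.5277 / 11.52 = 0.2302 d⁻¹.
k_2(27.2) = 0.2302 × 1.025^(27.2−20) = 0.2302 × 1.195 = 0.2750 d⁻¹.

k_2 ≈ 0.275 d⁻¹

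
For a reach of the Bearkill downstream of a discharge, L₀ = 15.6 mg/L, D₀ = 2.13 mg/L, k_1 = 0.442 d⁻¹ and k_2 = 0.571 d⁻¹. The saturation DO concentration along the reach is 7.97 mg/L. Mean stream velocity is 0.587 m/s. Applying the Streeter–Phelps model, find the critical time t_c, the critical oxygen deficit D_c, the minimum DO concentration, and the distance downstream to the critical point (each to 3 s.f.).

With k_2/k_1 = 1.292 and 1 − D₀(k_2−k_1)/(k_1 L₀) = 0.9602,
t_c = ln(1.292 × 0.9602) / (0.571 − 0.442) = ln(1.240) / 0.1290 = 0.2154/0.1290 = 1.670 d.
L(t_c) = L₀ e^(−k_1 t_c) = 15.6 × 0.4780 = 7.457 mg/L, and at the critical point k_2 D_c = k_1 L, so D_c = (0.442/0.571) × 7.457 = 5.773 mg/L.
Minimum DO = C_s − D_c = 7.97 − 5.773 = 2.197 mg/L.
x_c = v t_c = 0.587 m/s × 1.670 d × 86400 s/d = 84690 m ≈ 84.7 km.

t_c ≈ 1.67 d; D_c ≈ 5.77 mg/L; min DO ≈ 2.20 mg/L; x_c ≈ 84.7 km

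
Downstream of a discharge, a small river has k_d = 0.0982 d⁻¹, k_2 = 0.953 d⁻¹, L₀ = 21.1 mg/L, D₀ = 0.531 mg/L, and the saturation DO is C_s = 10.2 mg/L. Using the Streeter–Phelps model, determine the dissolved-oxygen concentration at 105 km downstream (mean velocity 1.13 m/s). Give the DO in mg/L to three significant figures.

DO ≈ 8.70 mg/L

Travel time t = x/v = 105 km / (1.13 m/s) = 105000 m / 1.13 m/s = 92920 s = 1.075 d.
k_d L₀/(k_2−k_d) = 0.0982×21.1/(0.953−0.0982) = 2.072/0.8548 = 2.424 mg/L.
e^(−k_d t) = e^(−0.0982×1.075) = 0.8998; e^(−k_2 t) = e^(−0.953×1.075) = 0.3588.
D = 2.424 × (0.8998 − 0.3588) + 0.531 × 0.3588 = 1.311 + 0.1905 = 1.502 mg/L.
DO = C_s − D = 10.2 − 1.502 = 8.698 mg/L.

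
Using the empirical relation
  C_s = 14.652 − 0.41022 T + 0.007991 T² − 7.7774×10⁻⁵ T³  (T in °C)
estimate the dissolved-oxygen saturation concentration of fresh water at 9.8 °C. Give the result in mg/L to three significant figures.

C_s ≈ 11.3 mg/L

C_s = 14.652 − 0.41022×9.8 + 0.007991×9.8² − 7.7774×10⁻⁵×9.8³ = 11.33 mg/L.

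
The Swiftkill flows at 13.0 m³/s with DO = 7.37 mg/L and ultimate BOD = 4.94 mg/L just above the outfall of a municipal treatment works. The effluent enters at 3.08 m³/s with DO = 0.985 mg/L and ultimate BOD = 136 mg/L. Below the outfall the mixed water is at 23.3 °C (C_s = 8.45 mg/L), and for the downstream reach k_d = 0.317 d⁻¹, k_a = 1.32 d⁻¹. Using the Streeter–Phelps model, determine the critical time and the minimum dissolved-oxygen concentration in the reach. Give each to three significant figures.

t_c ≈ 1.15 d; minimum DO ≈ 3.43 mg/L

Mixed DO = (13.0×7.37 + 3.08×0.985)/(13.0+3.08) = 98.84/16.08 = 6.147 mg/L.
Mixed L₀ = (13.0×4.94 + 3.08×136)/(16.08) = 483.1/16.08 = 30.04 mg/L.
Initial deficit D₀ = C_s − DO₀ = 8.45 − 6.147 = 2.303 mg/L.
t_c = (1/1.003) ln[(1.32/0.317)(1 − 2.303×1.003/(0.317×30.04))] = 0.9970 × ln(3.154) = 1.145 d.
D_c = (0.317/1.32) × 30.04 × e^(−0.317×1.145) = 0.2402 × 30.04 × 0.6956 = 5.018 mg/L.
Minimum DO = 8.45 − 5.018 = 3.432 mg/L.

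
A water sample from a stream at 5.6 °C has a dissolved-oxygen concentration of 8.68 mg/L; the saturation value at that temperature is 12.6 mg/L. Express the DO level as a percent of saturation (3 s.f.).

68.9 % saturation

% saturation = C/C_s × 100 = 8.68/12.6 × 100 = 68.9 %.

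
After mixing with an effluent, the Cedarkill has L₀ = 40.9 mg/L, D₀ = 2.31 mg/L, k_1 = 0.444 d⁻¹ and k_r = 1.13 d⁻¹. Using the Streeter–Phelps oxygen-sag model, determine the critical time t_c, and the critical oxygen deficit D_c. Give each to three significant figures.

t_c ≈ 1.23 d; D_c ≈ 9.31 mg/L

At the critical point dD/dt = 0, so k_1 L₀ e^(−k_1 t) = k_r D. Substituting D(t) from the Streeter–Phelps equation and solving for t gives
t_c = ln[(k_r/k_1)(1 − D₀(k_r−k_1)/(k_1 L₀))] / (k_r−k_1).
Here k_r−k_1 = 0.6860 d⁻¹ and 1 − D₀(k_r−k_1)/(k_1 L₀) = 1 − 2.31×0.6860/(0.444×40.9) = 0.9127, so
t_c = ln(2.545 × 0.9127) / 0.6860 = 0.8428 / 0.6860 = 1.229 d.
D_c = (k_1/k_r) L₀ e^(−k_1 t_c) = (0.444/1.13) × 40.9 × e^(−0.444×1.229) = 0.3929 × 40.9 × 0.5795 = 9.314 mg/L.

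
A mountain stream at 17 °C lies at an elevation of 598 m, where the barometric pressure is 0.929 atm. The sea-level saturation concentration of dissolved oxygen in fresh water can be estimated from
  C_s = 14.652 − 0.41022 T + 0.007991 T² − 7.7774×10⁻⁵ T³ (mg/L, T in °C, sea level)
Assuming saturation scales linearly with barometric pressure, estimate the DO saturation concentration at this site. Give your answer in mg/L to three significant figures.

C_s ≈ 8.92 mg/L

At sea level: C_s = 14.652 − 0.41022×17 + 0.007991×17² − 7.7774×10⁻⁵×17³ = 9.606 mg/L.
Pressure correction: C_s' = 9.606 × 0.929 = 8.924 mg/L.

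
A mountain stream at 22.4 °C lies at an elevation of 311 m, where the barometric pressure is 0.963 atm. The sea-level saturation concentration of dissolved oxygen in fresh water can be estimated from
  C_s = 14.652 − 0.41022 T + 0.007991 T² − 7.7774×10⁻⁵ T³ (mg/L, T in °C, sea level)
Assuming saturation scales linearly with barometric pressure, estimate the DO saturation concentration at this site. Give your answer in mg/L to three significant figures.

C_s ≈ 8.28 mg/L

At sea level: C_s = 14.652 − 0.41022×22.4 + 0.007991×22.4² − 7.7774×10⁻⁵×22.4³ = 8.599 mg/L.
Pressure correction: C_s' = 8.599 × 0.963 = 8.280 mg/L.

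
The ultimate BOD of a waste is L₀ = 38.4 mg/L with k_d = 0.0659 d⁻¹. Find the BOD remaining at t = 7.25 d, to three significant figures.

L ≈ 23.8 mg/L

L_t = L₀ e^(−k_d t) = 38.4 × e^(−0.0659×7.25) = 38.4 × 0.6202 = 23.81 mg/L.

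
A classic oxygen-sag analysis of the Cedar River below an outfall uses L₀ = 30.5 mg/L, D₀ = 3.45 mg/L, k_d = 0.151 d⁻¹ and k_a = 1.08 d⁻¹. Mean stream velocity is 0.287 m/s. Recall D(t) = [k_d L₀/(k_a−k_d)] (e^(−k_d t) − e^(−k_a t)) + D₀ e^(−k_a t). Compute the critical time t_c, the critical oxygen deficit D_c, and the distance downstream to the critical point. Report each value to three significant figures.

With k_a/k_d = 7.152 and 1 − D₀(k_a−k_d)/(k_d L₀) = 0.3041,
t_c = ln(7.152 × 0.3041) / (1.08 − 0.151) = ln(2.175) / 0.9290 = 0.7770/0.9290 = 0.8364 d.
D_c = (k_d/k_a) L₀ e^(−k_d t_c) = (0.151/1.08) × 30.5 × e^(−0.151×0.8364) = 0.1398 × 30.5 × 0.8814 = 3.758 mg/L.
x_c = v t_c = 0.287 m/s × 0.8364 d × 86400 s/d = 20740 m ≈ 20.7 km.

t_c ≈ 0.836 d; D_c ≈ 3.76 mg/L; x_c ≈ 20.7 km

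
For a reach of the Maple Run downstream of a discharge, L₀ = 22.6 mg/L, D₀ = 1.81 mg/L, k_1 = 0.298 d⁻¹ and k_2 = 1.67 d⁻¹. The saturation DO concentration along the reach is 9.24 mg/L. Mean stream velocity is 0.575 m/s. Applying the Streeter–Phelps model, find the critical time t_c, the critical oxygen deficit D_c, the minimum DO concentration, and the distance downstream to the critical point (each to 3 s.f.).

t_c ≈ 0.921 d; D_c ≈ 3.06 mg/L; min DO ≈ 6.18 mg/L; x_c ≈ 45.7 km

At the critical point dD/dt = 0, so k_1 L₀ e^(−k_1 t) = k_2 D. Substituting D(t) from the Streeter–Phelps equation and solving for t gives
t_c = ln[(k_2/k_1)(1 − D₀(k_2−k_1)/(k_1 L₀))] / (k_2−k_1).
Here k_2−k_1 = 1.372 d⁻¹ and 1 − D₀(k_2−k_1)/(k_1 L₀) = 1 − 1.81×1.372/(0.298×22.6) = 0.6313, so
t_c = ln(5.604 × 0.6313) / 1.372 = 1.263 / 1.372 = 0.9209 d.
D_c = (k_1/k_2) L₀ e^(−k_1 t_c) = (0.298/1.67) × 22.6 × e^(−0.298×0.9209) = 0.1784 × 22.6 × 0.7600 = 3.065 mg/L.
Minimum DO = C_s − D_c = 9.24 − 3.065 = 6.175 mg/L.
x_c = v t_c = 0.575 m/s × 0.9209 d × 86400 s/d = 45750 m ≈ 45.7 km.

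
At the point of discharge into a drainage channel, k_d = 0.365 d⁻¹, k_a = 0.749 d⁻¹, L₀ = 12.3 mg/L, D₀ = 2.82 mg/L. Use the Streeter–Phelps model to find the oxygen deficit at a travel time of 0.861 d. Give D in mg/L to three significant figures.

D ≈ 3.88 mg/L

k_d L₀/(k_a−k_d) = 0.365×12.3/(0.749−0.365) = 4.490/0.3840 = 11.69 mg/L.
e^(−k_d t) = e^(−0.365×0.8610) = 0.7303; e^(−k_a t) = e^(−0.749×0.8610) = 0.5247.
D = 11.69 × (0.7303 − 0.5247) + 2.82 × 0.5247 = 2.404 + 1.480 = 3.884 mg/L.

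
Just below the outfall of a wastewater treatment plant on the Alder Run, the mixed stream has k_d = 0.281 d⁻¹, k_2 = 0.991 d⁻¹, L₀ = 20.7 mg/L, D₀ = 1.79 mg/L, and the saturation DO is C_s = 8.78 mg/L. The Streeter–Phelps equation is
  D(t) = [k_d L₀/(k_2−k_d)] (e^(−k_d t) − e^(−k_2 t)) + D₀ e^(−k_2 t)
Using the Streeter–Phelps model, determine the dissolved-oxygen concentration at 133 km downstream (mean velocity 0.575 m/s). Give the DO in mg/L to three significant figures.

DO ≈ 5.37 mg/L

Travel time t = x/v = 133 km / (0.575 m/s) = 133000 m / 0.575 m/s = 231300 s = 2.677 d.
k_d L₀/(k_2−k_d) = 0.281×20.7/(0.991−0.281) = 5.817/0.7100 = 8.193 mg/L.
e^(−k_d t) = e^(−0.281×2.677) = 0.4713; e^(−k_2 t) = e^(−0.991×2.677) = 0.07044.
D = 8.193 × (0.4713 − 0.07044) + 1.79 × 0.07044 = 3.284 + 0.1261 = 3.410 mg/L.
DO = C_s − D = 8.78 − 3.410 = 5.370 mg/L.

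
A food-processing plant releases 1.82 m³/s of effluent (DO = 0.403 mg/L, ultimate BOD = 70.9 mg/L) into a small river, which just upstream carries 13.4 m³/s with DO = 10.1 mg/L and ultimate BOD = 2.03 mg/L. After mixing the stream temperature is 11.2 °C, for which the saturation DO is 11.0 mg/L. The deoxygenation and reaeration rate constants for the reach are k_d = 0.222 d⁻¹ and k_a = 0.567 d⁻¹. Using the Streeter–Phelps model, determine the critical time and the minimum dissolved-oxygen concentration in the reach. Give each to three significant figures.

t_c ≈ 1.63 d; minimum DO ≈ 8.20 mg/L

Mixed DO = (13.4×10.1 + 1.82×0.403)/(13.4+1.82) = 136.1/15.22 = 8.940 mg/L.
Mixed L₀ = (13.4×2.03 + 1.82×70.9)/(15.22) = 156.2/15.22 = 10.27 mg/L.
Initial deficit D₀ = C_s − DO₀ = 11.0 − 8.940 = 2.060 mg/L.
t_c = (1/0.3450) ln[(0.567/0.222)(1 − 2.060×0.3450/(0.222×10.27))] = 2.899 × ln(1.758) = 1.635 d.
D_c = (0.222/0.567) × 10.27 × e^(−0.222×1.635) = 0.3915 × 10.27 × 0.6956 = 2.796 mg/L.
Minimum DO = 11.0 − 2.796 = 8.204 mg/L.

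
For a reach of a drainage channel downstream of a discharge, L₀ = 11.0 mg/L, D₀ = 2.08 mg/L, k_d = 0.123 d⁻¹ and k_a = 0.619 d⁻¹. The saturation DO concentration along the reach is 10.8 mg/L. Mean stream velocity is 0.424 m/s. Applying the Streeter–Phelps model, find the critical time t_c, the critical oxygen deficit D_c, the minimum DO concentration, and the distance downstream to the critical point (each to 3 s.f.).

t_c = [1/(k_a−k_d)] ln[(k_a/k_d)(1 − D₀(k_a−k_d)/(k_d L₀))]
= [1/(0.619−0.123)] ln[(0.619/0.123)(1 − 2.08×0.4960/(0.123×11.0))]
= (1/0.4960) ln[5.033 × 0.2375] = 2.016 × ln(1.195) = 2.016 × 0.1783 = 0.3594 d.
L(t_c) = L₀ e^(−k_d t_c) = 11.0 × 0.9568 = 10.52 mg/L, and at the critical point k_a D_c = k_d L, so D_c = (0.123/0.619) × 10.52 = 2.091 mg/L.
Minimum DO = C_s − D_c = 10.8 − 2.091 = 8.709 mg/L.
x_c = v t_c = 0.424 m/s × 0.3594 d × 86400 s/d = 13170 m ≈ 13.2 km.

t_c ≈ 0.359 d; D_c ≈ 2.09 mg/L; min DO ≈ 8.71 mg/L; x_c ≈ 13.2 km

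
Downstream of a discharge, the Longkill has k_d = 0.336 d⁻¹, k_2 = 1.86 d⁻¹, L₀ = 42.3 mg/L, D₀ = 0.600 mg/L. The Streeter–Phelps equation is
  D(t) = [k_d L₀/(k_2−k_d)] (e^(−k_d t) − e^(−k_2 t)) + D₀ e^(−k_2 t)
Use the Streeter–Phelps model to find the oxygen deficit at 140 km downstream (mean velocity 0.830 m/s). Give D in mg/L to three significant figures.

Travel time t = x/v = 140 km / (0.830 m/s) = 140000 m / 0.830 m/s = 168700 s = 1.952 d.
k_d L₀/(k_2−k_d) = 0.336×42.3/(1.86−0.336) = 14.21/1.524 = 9.326 mg/L.
e^(−k_d t) = e^(−0.336×1.952) = 0.5189; e^(−k_2 t) = e^(−1.86×1.952) = 0.02648.
D = 9.326 × (0.5189 − 0.02648) + 0.600 × 0.02648 = 4.593 + 0.01589 = 4.609 mg/L.

D ≈ 4.61 mg/L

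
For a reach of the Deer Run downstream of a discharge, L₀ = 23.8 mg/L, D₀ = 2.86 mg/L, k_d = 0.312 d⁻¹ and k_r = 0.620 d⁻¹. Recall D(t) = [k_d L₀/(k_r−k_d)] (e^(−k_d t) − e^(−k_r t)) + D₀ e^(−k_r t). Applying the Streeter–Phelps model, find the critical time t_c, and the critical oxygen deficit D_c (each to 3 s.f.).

t_c = [1/(k_r−k_d)] ln[(k_r/k_d)(1 − D₀(k_r−k_d)/(k_d L₀))]
= [1/(0.620−0.312)] ln[(0.620/0.312)(1 − 2.86×0.3080/(0.312×23.8))]
= (1/0.3080) ln[1.987 × 0.8814] = 3.247 × ln(1.751) = 3.247 × 0.5604 = 1.820 d.
D_c = (k_d/k_r) L₀ e^(−k_d t_c) = (0.312/0.620) × 23.8 × e^(−0.312×1.820) = 0.5032 × 23.8 × 0.5668 = 6.789 mg/L.

t_c ≈ 1.82 d; D_c ≈ 6.79 mg/L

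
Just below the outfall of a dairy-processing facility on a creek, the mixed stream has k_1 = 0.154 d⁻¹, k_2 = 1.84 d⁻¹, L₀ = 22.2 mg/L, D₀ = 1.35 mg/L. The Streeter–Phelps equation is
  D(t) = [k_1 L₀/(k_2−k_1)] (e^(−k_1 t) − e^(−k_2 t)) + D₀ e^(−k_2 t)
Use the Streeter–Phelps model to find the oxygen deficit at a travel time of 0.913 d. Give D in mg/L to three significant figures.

k_1 L₀/(k_2−k_1) = 0.154×22.2/(1.84−0.154) = 3.419/1.686 = 2.028 mg/L.
e^(−k_1 t) = e^(−0.154×0.9130) = 0.8688; e^(−k_2 t) = e^(−1.84×0.9130) = 0.1864.
D = 2.028 × (0.8688 − 0.1864) + 1.35 × 0.1864 = 1.384 + 0.2516 = 1.635 mg/L.

D ≈ 1.64 mg/L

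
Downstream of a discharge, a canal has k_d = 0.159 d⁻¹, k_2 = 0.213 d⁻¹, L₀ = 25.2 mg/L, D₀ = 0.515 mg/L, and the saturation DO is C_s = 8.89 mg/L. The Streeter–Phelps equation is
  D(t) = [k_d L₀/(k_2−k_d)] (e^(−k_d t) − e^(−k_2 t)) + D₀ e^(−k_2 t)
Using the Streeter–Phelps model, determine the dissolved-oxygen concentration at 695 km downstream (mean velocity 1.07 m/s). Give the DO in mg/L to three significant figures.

Travel time t = x/v = 695 km / (1.07 m/s) = 695000 m / 1.07 m/s = 649500 s = 7.518 d.
k_d L₀/(k_2−k_d) = 0.159×25.2/(0.213−0.159) = 4.007/0.05400 = 74.20 mg/L.
e^(−k_d t) = e^(−0.159×7.518) = 0.3026; e^(−k_2 t) = e^(−0.213×7.518) = 0.2016.
D = 74.20 × (0.3026 − 0.2016) + 0.515 × 0.2016 = 7.492 + 0.1038 = 7.596 mg/L.
DO = C_s − D = 8.89 − 7.596 = 1.294 mg/L.

DO ≈ 1.29 mg/L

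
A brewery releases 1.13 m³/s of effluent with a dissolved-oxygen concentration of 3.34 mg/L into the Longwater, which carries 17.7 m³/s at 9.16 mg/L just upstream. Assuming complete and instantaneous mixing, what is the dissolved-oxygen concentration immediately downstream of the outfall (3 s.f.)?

Flow-weighted mixing: C = (Q_r C_r + Q_w C_w)/(Q_r + Q_w)
= (17.7×9.16 + 1.13×3.34)/(17.7 + 1.13) = 165.9/18.83 = 8.811 mg/L.

8.81 mg/L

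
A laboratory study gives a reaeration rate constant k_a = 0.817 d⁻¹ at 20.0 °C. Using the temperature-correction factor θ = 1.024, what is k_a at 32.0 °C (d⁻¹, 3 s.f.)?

k_a(T₂) = k_a(T₁) · θ^(T₂−T₁) = 0.817 × 1.024^(32.0−20.0)
= 0.817 × 1.024^12.0 = 0.817 × 1.329 = 1.086 d⁻¹.

k_a ≈ 1.09 d⁻¹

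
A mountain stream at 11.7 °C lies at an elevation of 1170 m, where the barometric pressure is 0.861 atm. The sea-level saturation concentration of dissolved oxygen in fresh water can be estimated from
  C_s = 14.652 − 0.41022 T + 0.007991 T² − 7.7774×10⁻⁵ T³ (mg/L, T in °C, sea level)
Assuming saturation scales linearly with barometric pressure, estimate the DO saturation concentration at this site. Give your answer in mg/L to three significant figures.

At sea level: C_s = 14.652 − 0.41022×11.7 + 0.007991×11.7² − 7.7774×10⁻⁵×11.7³ = 10.82 mg/L.
Pressure correction: C_s' = 10.82 × 0.861 = 9.318 mg/L.

C_s ≈ 9.32 mg/L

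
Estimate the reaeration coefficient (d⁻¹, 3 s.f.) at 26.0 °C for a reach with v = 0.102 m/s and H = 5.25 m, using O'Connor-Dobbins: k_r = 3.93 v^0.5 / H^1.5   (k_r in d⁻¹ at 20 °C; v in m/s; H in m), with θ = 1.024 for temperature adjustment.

k_r ≈ 0.120 d⁻¹

k_r(20) = 3.93 × 0.102^0.5 / 5.25^1.5 = 3.93 × 0.3194 / 12.03 = 0.1043 d⁻¹.
k_r(26.0) = 0.1043 × 1.024^(26.0−20) = 0.1043 × 1.153 = 0.1203 d⁻¹.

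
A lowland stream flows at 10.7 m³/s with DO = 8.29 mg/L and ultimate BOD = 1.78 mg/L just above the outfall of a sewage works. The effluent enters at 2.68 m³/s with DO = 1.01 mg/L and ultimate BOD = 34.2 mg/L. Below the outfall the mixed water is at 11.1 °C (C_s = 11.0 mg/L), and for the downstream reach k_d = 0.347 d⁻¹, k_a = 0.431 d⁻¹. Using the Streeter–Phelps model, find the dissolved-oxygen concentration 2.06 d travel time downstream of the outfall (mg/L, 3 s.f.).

Mixed DO = (10.7×8.29 + 2.68×1.01)/(10.7+2.68) = 91.41/13.38 = 6.832 mg/L.
Mixed L₀ = (10.7×1.78 + 2.68×34.2)/(13.38) = 110.7/13.38 = 8.274 mg/L.
Initial deficit D₀ = C_s − DO₀ = 11.0 − 6.832 = 4.168 mg/L.
D(2.06) = [0.347×8.274/(0.431−0.347)](e^(−0.347×2.06) − e^(−0.431×2.06)) + 4.168 e^(−0.431×2.06)
= 34.18 × (0.4893 − 0.4115) + 4.168 × 0.4115 = 4.373 mg/L.
DO = 11.0 − 4.373 = 6.627 mg/L.

DO ≈ 6.63 mg/L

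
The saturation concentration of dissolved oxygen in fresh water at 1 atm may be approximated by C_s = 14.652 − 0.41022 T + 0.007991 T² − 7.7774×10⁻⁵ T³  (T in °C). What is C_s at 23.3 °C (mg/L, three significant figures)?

C_s = 14.652 − 0.41022×23.3 + 0.007991×23.3² − 7.7774×10⁻⁵×23.3³ = 8.448 mg/L.

C_s ≈ 8.45 mg/L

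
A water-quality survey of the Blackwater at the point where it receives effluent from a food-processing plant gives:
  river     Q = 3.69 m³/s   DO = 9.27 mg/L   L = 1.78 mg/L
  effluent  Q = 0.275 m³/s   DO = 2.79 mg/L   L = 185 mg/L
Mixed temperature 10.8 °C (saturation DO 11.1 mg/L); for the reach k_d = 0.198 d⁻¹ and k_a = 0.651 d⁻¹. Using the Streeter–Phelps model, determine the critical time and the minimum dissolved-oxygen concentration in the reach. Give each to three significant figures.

t_c ≈ 1.64 d; minimum DO ≈ 7.92 mg/L

Mixed DO = (3.69×9.27 + 0.275×2.79)/(3.69+0.275) = 34.97/3.965 = 8.821 mg/L.
Mixed L₀ = (3.69×1.78 + 0.275×185)/(3.965) = 57.44/3.965 = 14.49 mg/L.
Initial deficit D₀ = C_s − DO₀ = 11.1 − 8.821 = 2.279 mg/L.
t_c = (1/0.4530) ln[(0.651/0.198)(1 − 2.279×0.4530/(0.198×14.49))] = 2.208 × ln(2.104) = 1.642 d.
D_c = (0.198/0.651) × 14.49 × e^(−0.198×1.642) = 0.3041 × 14.49 × 0.7224 = 3.183 mg/L.
Minimum DO = 11.1 − 3.183 = 7.917 mg/L.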